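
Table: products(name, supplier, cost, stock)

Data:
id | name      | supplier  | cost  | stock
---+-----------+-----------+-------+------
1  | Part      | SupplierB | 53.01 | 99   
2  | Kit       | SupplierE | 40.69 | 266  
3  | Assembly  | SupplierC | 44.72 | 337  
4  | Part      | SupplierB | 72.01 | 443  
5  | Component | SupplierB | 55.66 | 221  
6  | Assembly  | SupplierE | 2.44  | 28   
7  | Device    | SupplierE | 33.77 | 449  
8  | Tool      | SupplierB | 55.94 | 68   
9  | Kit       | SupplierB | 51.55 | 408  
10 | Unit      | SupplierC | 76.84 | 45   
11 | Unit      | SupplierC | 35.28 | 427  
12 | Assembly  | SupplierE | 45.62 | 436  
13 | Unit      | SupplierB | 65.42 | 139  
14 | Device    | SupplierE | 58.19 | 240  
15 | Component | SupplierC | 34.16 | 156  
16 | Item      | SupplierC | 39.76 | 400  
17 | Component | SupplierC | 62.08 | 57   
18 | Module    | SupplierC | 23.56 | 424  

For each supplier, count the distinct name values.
SELECT supplier, COUNT(DISTINCT name)
FROM products
GROUP BY supplier

Result:
  SupplierB: 5 distinct
  SupplierC: 5 distinct
  SupplierE: 3 distinct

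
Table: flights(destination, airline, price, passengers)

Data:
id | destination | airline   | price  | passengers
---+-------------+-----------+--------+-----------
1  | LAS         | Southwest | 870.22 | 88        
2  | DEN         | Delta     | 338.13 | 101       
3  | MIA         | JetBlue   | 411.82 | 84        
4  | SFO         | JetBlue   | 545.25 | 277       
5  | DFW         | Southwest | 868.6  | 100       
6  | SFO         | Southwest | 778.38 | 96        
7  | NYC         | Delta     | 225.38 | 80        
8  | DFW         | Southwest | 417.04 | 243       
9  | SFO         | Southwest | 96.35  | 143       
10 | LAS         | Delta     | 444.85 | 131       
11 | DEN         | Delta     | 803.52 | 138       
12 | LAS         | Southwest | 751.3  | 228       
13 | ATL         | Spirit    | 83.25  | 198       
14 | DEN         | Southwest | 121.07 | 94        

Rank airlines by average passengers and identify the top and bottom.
SELECT airline, AVG(passengers)
FROM flights
GROUP BY airline
ORDER BY AVG(passengers)

All groups:
  Delta: 112.50
  Southwest: 141.71
  JetBlue: 180.50
  Spirit: 198.00

Highest: Spirit (198.00)
Lowest: Delta (112.50)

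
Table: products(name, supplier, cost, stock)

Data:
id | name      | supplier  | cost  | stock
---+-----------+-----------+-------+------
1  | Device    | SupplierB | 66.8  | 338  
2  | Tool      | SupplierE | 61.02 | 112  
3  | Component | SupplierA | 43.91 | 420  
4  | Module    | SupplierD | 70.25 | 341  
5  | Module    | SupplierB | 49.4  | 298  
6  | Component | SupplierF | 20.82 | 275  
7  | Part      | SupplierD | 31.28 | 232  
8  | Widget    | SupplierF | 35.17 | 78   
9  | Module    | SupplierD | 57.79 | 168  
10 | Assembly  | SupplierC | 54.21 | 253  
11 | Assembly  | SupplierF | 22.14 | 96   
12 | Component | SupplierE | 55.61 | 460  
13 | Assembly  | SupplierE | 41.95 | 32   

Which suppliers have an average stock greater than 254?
SELECT supplier, AVG(stock)
FROM products
GROUP BY supplier
HAVING AVG(stock) > 254

Result:
  SupplierA: avg=420.00
  SupplierB: avg=318.00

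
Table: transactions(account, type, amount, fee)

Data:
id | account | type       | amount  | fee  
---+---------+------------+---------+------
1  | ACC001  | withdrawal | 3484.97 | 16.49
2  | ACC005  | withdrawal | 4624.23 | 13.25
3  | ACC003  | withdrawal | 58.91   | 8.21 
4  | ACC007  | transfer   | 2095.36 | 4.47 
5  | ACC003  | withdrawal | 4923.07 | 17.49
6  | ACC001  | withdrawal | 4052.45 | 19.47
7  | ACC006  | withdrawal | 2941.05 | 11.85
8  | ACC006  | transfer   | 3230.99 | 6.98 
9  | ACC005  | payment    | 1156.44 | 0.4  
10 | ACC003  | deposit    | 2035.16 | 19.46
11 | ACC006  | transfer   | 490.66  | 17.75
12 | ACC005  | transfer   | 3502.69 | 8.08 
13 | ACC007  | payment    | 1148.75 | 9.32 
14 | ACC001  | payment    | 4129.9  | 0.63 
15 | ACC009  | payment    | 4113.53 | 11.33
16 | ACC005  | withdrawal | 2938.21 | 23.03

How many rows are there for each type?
SELECT type, COUNT(*) as count
FROM transactions
GROUP BY type

Result:
  deposit: 1
  payment: 4
  transfer: 4
  withdrawal: 7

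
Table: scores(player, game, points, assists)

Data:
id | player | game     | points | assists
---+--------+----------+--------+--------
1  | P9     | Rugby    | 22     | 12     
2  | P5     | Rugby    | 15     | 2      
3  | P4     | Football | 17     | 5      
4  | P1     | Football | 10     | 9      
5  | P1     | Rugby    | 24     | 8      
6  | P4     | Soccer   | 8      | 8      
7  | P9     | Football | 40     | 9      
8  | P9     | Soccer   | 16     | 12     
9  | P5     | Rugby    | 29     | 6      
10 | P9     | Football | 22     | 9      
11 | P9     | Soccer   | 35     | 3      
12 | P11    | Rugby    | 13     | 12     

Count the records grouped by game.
SELECT game, COUNT(*) as count
FROM scores
GROUP BY game

Result:
  Football: 4
  Rugby: 5
  Soccer: 3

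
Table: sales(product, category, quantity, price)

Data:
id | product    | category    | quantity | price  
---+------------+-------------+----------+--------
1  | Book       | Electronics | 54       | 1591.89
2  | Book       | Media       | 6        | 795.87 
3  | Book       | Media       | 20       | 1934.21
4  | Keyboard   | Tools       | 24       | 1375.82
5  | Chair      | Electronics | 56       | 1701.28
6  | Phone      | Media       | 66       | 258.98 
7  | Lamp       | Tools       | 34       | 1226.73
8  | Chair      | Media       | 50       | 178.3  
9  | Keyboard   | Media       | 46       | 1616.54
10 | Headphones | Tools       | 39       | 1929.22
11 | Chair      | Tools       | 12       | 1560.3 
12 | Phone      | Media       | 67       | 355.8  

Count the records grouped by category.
SELECT category, COUNT(*) as count
FROM sales
GROUP BY category

Result:
  Electronics: 2
  Media: 6
  Tools: 4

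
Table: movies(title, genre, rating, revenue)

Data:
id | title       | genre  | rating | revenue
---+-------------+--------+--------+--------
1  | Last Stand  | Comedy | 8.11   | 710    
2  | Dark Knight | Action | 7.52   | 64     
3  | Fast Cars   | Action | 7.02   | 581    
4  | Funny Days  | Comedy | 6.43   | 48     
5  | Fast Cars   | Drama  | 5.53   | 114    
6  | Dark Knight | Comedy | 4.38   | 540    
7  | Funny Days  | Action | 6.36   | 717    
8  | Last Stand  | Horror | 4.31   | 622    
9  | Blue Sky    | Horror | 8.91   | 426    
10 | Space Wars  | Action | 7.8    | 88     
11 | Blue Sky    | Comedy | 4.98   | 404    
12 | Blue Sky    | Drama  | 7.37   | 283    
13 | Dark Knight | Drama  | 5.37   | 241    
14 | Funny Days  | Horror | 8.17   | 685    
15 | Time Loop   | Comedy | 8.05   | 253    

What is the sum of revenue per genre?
SELECT genre, SUM(revenue) as result
FROM movies
GROUP BY genre

Result:
  Action: 1450
  Comedy: 1955
  Drama: 638
  Horror: 1733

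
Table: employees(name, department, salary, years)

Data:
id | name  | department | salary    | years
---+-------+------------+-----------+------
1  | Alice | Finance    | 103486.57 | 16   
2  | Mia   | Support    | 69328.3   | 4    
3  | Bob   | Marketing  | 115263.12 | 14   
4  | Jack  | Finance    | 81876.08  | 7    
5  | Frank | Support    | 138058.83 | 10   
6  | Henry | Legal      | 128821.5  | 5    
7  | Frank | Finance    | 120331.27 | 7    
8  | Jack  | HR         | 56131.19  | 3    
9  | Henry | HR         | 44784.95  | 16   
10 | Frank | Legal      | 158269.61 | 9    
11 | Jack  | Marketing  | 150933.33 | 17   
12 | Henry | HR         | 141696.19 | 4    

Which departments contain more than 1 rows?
SELECT department, COUNT(*) as cnt
FROM employees
GROUP BY department
HAVING COUNT(*) > 1

Result:
  Finance: 3
  HR: 3
  Legal: 2
  Marketing: 2
  Support: 2

Note: HAVING filters groups after aggregation, WHERE filters rows before.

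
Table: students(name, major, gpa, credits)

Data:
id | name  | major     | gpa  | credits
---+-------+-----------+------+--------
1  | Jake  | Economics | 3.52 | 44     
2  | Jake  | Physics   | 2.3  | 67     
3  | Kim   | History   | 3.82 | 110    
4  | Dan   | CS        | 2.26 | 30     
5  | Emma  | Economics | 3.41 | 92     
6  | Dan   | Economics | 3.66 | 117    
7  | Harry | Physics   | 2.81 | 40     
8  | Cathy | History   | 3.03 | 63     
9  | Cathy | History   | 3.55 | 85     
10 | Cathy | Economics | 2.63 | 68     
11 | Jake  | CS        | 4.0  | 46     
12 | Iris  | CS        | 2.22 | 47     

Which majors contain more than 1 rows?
SELECT major, COUNT(*) as cnt
FROM students
GROUP BY major
HAVING COUNT(*) > 1

Result:
  CS: 3
  Economics: 4
  History: 3
  Physics: 2

Note: HAVING filters groups after aggregation, WHERE filters rows before.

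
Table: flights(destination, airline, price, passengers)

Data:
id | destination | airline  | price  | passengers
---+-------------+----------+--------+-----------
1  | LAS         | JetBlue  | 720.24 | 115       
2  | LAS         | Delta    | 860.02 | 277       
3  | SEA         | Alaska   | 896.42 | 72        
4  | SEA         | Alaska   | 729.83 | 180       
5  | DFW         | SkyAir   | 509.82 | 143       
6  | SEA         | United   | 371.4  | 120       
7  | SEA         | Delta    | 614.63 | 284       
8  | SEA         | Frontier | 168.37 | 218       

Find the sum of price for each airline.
SELECT airline, SUM(price) as result
FROM flights
GROUP BY airline

Result:
  Alaska: 1626.25
  Delta: 1474.65
  Frontier: 168.37
  JetBlue: 720.24
  SkyAir: 509.82
  United: 371.40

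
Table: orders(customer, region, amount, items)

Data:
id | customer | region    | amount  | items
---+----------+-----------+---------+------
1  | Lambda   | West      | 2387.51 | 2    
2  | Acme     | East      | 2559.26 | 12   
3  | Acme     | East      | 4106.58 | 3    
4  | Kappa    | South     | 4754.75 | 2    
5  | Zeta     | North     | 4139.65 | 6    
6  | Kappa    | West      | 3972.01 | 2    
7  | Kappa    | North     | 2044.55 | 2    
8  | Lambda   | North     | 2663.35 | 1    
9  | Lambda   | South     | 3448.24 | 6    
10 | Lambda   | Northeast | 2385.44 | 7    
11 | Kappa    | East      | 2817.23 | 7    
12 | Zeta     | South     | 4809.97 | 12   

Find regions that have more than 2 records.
SELECT region, COUNT(*) as cnt
FROM orders
GROUP BY region
HAVING COUNT(*) > 2

Result:
  East: 3
  North: 3
  South: 3

Note: HAVING filters groups after aggregation, WHERE filters rows before.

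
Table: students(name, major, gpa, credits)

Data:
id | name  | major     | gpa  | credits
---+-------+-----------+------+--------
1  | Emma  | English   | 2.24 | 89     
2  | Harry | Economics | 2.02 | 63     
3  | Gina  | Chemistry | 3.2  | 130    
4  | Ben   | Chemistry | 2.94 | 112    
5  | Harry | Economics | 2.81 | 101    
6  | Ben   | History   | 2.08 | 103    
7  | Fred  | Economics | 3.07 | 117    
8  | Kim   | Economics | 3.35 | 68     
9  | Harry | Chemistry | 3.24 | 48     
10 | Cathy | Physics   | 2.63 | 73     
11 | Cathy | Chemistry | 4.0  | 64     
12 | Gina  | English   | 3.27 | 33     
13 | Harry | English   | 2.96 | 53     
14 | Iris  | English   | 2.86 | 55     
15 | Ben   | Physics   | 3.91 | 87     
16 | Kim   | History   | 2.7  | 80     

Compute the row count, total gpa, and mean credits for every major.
SELECT major,
       COUNT(*) as cnt,
       SUM(gpa) as total_gpa,
       AVG(credits) as avg_credits
FROM students
GROUP BY major

Result:
  Chemistry: 4 records, 13.38 total gpa, 88.50 avg credits
  Economics: 4 records, 11.25 total gpa, 87.25 avg credits
  English: 4 records, 11.33 total gpa, 57.50 avg credits
  History: 2 records, 4.78 total gpa, 91.50 avg credits
  Physics: 2 records, 6.54 total gpa, 80.00 avg credits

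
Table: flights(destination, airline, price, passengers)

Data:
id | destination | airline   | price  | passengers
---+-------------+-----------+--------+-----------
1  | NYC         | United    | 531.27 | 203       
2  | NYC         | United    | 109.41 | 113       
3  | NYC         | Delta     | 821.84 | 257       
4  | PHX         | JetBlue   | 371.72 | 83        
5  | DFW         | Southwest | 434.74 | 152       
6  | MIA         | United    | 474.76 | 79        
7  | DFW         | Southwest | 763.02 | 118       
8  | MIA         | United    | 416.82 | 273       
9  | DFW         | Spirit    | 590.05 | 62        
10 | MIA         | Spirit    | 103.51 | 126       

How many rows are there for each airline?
SELECT airline, COUNT(*) as count
FROM flights
GROUP BY airline

Result:
  Delta: 1
  JetBlue: 1
  Southwest: 2
  Spirit: 2
  United: 4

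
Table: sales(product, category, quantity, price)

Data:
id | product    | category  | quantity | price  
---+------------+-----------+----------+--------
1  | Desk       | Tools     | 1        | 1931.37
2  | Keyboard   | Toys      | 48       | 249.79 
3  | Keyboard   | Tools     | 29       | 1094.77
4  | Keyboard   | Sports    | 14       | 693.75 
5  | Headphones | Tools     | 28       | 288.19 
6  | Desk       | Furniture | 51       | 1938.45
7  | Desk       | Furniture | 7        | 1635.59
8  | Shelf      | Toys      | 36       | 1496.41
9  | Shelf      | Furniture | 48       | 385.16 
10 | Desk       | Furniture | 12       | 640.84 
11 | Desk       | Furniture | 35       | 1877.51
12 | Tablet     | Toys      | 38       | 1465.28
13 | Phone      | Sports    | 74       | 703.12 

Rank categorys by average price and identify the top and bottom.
SELECT category, AVG(price)
FROM sales
GROUP BY category
ORDER BY AVG(price)

All groups:
  Sports: 698.44
  Toys: 1070.49
  Tools: 1104.78
  Furniture: 1295.51

Highest: Furniture (1295.51)
Lowest: Sports (698.44)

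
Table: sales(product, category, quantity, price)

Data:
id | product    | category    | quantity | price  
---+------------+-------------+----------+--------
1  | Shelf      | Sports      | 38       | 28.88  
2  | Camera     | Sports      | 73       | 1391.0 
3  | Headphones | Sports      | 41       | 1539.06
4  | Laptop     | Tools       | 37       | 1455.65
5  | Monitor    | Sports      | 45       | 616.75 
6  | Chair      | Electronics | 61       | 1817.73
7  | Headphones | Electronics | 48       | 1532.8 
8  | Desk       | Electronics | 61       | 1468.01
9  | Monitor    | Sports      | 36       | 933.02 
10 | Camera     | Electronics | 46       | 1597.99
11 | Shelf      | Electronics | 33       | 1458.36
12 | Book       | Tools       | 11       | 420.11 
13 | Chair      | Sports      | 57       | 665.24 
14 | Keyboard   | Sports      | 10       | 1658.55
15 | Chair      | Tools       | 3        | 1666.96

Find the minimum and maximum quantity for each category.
SELECT category, MIN(quantity), MAX(quantity)
FROM sales
GROUP BY category

Result:
  Electronics: min=33, max=61
  Sports: min=10, max=73
  Tools: min=3, max=37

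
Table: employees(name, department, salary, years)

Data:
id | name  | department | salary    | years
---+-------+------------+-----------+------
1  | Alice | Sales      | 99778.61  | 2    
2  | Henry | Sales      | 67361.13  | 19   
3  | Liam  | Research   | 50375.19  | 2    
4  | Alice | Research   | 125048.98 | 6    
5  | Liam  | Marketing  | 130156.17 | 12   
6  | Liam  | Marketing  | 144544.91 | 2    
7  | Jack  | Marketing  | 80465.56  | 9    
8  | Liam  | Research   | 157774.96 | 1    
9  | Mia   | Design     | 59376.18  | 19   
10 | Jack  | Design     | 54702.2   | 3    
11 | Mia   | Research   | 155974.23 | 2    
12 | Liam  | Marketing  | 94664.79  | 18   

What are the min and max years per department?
SELECT department, MIN(years), MAX(years)
FROM employees
GROUP BY department

Result:
  Design: min=3, max=19
  Marketing: min=2, max=18
  Research: min=1, max=6
  Sales: min=2, max=19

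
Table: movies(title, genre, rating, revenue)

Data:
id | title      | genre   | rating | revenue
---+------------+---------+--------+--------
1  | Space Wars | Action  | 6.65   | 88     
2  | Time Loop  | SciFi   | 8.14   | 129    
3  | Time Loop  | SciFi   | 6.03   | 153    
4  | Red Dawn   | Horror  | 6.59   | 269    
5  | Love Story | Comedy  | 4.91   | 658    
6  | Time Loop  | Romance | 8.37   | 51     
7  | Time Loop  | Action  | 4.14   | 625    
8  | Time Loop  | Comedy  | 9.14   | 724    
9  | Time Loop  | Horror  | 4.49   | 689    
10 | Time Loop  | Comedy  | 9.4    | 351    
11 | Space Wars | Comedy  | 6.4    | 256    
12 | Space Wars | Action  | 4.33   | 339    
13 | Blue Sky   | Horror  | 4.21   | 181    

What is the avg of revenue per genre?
SELECT genre, AVG(revenue) as result
FROM movies
GROUP BY genre

Result:
  Action: 350.67
  Comedy: 497.25
  Horror: 379.67
  Romance: 51.00
  SciFi: 141.00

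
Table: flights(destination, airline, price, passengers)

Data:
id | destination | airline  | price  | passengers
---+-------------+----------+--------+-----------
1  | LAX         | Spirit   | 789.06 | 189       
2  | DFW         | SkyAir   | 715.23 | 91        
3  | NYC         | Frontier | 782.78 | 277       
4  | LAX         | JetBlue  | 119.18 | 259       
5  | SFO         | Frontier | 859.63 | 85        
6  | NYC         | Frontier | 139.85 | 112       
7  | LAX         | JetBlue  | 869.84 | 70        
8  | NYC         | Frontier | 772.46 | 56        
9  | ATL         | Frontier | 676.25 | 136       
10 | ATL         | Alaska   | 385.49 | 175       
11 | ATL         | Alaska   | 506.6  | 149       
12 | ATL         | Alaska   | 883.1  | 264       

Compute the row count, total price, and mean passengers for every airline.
SELECT airline,
       COUNT(*) as cnt,
       SUM(price) as total_price,
       AVG(passengers) as avg_passengers
FROM flights
GROUP BY airline

Result:
  Alaska: 3 records, 1775.19 total price, 196.00 avg passengers
  Frontier: 5 records, 3230.97 total price, 133.20 avg passengers
  JetBlue: 2 records, 989.02 total price, 164.50 avg passengers
  SkyAir: 1 records, 715.23 total price, 91.00 avg passengers
  Spirit: 1 records, 789.06 total price, 189.00 avg passengers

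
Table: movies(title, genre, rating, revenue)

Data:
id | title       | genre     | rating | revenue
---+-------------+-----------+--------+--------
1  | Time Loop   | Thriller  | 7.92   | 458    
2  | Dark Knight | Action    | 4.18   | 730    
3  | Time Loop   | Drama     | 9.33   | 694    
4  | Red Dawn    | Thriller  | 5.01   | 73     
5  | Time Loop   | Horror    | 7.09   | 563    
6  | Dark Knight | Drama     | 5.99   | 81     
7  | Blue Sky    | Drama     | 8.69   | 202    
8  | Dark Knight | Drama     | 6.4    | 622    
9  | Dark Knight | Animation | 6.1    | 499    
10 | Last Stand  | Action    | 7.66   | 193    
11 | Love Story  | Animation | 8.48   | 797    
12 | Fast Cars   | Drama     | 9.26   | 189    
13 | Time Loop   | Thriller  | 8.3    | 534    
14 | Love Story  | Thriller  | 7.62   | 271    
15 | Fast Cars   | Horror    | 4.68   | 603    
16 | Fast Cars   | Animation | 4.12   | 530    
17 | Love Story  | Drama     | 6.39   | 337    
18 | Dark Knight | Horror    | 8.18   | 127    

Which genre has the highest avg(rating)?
SELECT genre, AVG(rating) as val
FROM movies
GROUP BY genre
ORDER BY val DESC
LIMIT 1

Result: Drama with avg(rating) = 7.68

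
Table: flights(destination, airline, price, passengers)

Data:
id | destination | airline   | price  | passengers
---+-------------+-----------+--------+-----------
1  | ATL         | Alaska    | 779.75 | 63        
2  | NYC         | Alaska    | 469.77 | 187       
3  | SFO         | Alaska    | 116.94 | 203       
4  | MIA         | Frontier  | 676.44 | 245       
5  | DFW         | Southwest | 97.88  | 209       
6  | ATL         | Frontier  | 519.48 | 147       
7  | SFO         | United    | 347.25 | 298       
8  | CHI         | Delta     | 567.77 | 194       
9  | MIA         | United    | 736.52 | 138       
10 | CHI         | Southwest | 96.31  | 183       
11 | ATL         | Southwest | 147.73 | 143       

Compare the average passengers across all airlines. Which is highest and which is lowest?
SELECT airline, AVG(passengers)
FROM flights
GROUP BY airline
ORDER BY AVG(passengers)

All groups:
  Alaska: 151.00
  Southwest: 178.33
  Delta: 194.00
  Frontier: 196.00
  United: 218.00

Highest: United (218.00)
Lowest: Alaska (151.00)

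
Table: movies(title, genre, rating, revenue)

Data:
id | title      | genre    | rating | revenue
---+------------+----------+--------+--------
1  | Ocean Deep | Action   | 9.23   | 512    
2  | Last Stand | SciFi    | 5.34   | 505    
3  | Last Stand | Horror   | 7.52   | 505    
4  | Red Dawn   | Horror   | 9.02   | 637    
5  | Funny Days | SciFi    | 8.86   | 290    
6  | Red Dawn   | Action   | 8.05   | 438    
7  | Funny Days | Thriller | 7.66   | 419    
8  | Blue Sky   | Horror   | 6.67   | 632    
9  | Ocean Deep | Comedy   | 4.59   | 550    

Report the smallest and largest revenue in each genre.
SELECT genre, MIN(revenue), MAX(revenue)
FROM movies
GROUP BY genre

Result:
  Action: min=438, max=512
  Comedy: min=550, max=550
  Horror: min=505, max=637
  SciFi: min=290, max=505
  Thriller: min=419, max=419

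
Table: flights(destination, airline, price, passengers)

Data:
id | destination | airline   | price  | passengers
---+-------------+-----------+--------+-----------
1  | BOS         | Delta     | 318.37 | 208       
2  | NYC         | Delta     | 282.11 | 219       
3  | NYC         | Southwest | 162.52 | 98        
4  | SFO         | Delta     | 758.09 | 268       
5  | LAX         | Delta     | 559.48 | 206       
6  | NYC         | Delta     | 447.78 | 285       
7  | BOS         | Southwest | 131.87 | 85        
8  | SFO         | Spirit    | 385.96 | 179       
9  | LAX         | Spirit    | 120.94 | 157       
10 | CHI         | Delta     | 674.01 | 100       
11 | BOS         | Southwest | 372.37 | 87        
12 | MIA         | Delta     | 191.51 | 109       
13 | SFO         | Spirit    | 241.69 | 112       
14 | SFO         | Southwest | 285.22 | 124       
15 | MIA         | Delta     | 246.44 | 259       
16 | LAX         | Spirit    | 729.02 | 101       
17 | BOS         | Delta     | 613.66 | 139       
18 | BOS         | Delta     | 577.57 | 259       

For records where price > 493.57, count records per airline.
SELECT airline, COUNT(*)
FROM flights
WHERE price > 493.57
GROUP BY airline

Note: WHERE filters rows before grouping.

Result:
  Delta: 5
  Spirit: 1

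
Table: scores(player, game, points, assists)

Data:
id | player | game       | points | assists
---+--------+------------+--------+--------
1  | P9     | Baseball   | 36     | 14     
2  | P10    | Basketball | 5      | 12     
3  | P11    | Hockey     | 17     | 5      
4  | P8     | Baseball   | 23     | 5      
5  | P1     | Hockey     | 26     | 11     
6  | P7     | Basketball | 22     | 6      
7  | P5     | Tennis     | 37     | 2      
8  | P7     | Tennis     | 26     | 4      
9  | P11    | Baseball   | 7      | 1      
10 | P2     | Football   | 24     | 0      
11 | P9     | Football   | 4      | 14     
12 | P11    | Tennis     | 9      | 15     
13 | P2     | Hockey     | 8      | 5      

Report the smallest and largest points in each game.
SELECT game, MIN(points), MAX(points)
FROM scores
GROUP BY game

Result:
  Baseball: min=7, max=36
  Basketball: min=5, max=22
  Football: min=4, max=24
  Hockey: min=8, max=26
  Tennis: min=9, max=37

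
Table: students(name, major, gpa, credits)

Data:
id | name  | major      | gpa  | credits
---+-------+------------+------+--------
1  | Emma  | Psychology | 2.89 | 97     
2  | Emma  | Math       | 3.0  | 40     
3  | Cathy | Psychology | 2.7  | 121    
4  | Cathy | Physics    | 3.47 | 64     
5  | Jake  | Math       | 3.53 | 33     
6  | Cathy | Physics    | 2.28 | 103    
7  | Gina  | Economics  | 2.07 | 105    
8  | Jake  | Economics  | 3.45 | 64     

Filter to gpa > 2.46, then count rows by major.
SELECT major, COUNT(*)
FROM students
WHERE gpa > 2.46
GROUP BY major

Note: WHERE filters rows before grouping.

Result:
  Economics: 1
  Math: 2
  Physics: 1
  Psychology: 2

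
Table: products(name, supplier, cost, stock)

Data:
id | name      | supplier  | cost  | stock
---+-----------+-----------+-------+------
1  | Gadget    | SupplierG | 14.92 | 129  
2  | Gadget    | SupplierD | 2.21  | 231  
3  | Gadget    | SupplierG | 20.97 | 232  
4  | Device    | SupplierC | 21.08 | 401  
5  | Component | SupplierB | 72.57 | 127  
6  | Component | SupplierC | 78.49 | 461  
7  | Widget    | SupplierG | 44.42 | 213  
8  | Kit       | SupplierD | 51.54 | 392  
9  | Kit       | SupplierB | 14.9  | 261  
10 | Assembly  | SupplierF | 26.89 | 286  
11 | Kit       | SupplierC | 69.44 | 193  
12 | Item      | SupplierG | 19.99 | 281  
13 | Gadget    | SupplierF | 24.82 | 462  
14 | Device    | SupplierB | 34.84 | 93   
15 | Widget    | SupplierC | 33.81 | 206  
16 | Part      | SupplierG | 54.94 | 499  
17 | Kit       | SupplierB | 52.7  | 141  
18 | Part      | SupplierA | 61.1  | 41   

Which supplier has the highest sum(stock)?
SELECT supplier, SUM(stock) as val
FROM products
GROUP BY supplier
ORDER BY val DESC
LIMIT 1

Result: SupplierG with sum(stock) = 1354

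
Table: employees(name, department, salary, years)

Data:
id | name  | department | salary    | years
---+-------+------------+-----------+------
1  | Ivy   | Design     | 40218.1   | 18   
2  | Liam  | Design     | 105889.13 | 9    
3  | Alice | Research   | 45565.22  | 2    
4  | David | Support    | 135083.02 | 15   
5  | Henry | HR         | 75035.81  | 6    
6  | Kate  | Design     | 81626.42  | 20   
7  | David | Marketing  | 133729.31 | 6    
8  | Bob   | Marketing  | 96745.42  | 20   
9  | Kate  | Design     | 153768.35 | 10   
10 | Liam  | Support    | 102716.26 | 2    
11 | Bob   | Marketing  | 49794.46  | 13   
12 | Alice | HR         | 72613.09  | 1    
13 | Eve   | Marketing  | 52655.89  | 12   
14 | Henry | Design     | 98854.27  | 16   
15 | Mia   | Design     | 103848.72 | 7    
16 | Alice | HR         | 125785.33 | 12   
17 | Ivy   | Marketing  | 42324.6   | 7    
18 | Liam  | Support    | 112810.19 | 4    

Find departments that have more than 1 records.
SELECT department, COUNT(*) as cnt
FROM employees
GROUP BY department
HAVING COUNT(*) > 1

Result:
  Design: 6
  HR: 3
  Marketing: 5
  Support: 3

Note: HAVING filters groups after aggregation, WHERE filters rows before.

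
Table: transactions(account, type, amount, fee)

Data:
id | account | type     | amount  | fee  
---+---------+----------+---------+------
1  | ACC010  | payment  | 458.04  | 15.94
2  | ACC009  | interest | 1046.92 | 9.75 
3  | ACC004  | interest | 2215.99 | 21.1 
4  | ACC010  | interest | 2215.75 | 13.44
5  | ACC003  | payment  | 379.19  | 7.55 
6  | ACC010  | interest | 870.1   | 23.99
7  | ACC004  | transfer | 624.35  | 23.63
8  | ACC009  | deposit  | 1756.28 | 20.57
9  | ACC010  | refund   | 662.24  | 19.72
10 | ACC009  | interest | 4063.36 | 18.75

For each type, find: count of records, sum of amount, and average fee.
SELECT type,
       COUNT(*) as cnt,
       SUM(amount) as total_amount,
       AVG(fee) as avg_fee
FROM transactions
GROUP BY type

Result:
  deposit: 1 records, 1756.28 total amount, 20.57 avg fee
  interest: 5 records, 10412.12 total amount, 17.41 avg fee
  payment: 2 records, 837.23 total amount, 11.75 avg fee
  refund: 1 records, 662.24 total amount, 19.72 avg fee
  transfer: 1 records, 624.35 total amount, 23.63 avg fee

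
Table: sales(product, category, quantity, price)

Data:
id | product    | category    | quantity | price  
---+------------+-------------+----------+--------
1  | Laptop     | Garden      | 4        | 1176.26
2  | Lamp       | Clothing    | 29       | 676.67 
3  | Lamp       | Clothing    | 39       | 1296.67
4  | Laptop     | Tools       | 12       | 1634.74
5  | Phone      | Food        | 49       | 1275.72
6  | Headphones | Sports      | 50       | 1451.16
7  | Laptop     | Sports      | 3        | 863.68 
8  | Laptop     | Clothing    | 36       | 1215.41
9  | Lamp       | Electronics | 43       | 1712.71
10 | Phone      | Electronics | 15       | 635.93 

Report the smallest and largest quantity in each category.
SELECT category, MIN(quantity), MAX(quantity)
FROM sales
GROUP BY category

Result:
  Clothing: min=29, max=39
  Electronics: min=15, max=43
  Food: min=49, max=49
  Garden: min=4, max=4
  Sports: min=3, max=50
  Tools: min=12, max=12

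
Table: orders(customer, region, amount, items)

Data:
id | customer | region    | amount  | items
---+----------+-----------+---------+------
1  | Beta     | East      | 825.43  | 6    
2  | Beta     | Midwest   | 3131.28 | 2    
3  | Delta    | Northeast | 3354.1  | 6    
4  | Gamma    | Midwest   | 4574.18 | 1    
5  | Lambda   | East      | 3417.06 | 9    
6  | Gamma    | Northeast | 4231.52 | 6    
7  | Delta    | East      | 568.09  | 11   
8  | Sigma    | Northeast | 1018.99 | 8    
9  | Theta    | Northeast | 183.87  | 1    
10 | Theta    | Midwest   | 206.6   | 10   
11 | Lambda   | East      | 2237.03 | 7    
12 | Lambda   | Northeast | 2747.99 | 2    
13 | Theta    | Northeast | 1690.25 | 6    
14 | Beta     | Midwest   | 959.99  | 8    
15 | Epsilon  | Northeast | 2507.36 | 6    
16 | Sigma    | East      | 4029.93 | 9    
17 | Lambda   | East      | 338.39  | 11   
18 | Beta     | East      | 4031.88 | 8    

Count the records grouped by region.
SELECT region, COUNT(*) as count
FROM orders
GROUP BY region

Result:
  East: 7
  Midwest: 4
  Northeast: 7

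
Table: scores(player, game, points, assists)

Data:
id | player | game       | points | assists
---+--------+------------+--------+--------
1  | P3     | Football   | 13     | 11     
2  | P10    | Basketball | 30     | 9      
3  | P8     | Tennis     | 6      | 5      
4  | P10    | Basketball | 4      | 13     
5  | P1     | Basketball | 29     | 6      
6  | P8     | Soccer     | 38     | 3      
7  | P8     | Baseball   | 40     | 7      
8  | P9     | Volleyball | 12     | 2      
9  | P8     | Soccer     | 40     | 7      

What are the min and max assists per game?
SELECT game, MIN(assists), MAX(assists)
FROM scores
GROUP BY game

Result:
  Baseball: min=7, max=7
  Basketball: min=6, max=13
  Football: min=11, max=11
  Soccer: min=3, max=7
  Tennis: min=5, max=5
  Volleyball: min=2, max=2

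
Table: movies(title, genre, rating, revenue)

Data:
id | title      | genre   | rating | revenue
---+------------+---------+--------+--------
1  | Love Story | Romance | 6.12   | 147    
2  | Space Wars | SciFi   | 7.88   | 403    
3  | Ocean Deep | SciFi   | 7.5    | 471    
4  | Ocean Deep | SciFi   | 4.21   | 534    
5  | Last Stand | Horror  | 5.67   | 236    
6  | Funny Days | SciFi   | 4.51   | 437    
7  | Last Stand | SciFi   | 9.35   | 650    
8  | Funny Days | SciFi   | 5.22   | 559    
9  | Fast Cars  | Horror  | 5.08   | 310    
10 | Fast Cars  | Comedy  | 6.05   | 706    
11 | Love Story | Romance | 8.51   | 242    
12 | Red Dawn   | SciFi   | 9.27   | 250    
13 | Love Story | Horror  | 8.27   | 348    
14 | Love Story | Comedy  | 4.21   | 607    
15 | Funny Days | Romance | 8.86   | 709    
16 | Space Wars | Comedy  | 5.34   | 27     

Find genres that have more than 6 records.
SELECT genre, COUNT(*) as cnt
FROM movies
GROUP BY genre
HAVING COUNT(*) > 6

Result:
  SciFi: 7

Note: HAVING filters groups after aggregation, WHERE filters rows before.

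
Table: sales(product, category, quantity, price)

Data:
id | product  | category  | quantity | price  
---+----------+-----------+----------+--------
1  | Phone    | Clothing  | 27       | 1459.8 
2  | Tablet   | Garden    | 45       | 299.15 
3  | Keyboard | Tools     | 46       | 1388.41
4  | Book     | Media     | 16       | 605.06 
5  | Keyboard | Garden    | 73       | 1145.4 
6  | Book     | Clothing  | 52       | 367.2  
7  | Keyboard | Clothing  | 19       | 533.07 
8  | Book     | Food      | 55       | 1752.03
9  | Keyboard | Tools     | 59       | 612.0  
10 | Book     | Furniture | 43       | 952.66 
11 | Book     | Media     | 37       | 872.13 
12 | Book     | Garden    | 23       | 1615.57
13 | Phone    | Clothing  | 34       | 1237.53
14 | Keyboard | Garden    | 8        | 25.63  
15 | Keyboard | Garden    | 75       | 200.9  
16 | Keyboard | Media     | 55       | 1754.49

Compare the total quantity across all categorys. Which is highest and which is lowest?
SELECT category, SUM(quantity)
FROM sales
GROUP BY category
ORDER BY SUM(quantity)

All groups:
  Furniture: 43
  Food: 55
  Tools: 105
  Media: 108
  Clothing: 132
  Garden: 224

Highest: Garden (224)
Lowest: Furniture (43)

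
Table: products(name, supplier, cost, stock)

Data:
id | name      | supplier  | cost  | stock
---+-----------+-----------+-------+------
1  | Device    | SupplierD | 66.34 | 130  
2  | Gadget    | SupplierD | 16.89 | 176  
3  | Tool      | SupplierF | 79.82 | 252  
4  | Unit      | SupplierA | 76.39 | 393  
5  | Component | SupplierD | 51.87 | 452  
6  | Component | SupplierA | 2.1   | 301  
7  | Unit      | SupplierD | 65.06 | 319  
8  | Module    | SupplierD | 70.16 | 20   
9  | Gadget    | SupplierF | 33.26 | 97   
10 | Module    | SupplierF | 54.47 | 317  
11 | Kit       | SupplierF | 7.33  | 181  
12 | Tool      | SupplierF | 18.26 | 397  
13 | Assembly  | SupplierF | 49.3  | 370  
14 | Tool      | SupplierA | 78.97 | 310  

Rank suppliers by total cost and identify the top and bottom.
SELECT supplier, SUM(cost)
FROM products
GROUP BY supplier
ORDER BY SUM(cost)

All groups:
  SupplierA: 157.46
  SupplierF: 242.44
  SupplierD: 270.32

Highest: SupplierD (270.32)
Lowest: SupplierA (157.46)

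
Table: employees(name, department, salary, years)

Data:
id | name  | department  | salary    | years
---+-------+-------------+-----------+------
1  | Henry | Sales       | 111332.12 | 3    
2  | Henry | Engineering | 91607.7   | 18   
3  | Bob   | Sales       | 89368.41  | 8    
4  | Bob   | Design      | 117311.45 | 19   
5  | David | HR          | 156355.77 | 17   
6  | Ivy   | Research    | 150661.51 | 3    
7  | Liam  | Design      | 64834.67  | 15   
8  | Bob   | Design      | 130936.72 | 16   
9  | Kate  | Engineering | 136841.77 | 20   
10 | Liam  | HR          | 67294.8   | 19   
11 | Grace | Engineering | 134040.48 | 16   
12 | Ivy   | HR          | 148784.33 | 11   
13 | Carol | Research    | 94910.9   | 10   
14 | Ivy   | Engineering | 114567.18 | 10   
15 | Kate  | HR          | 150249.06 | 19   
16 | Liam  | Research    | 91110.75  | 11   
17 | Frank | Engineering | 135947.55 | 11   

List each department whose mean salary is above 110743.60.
SELECT department, AVG(salary)
FROM employees
GROUP BY department
HAVING AVG(salary) > 110743.60

Result:
  Engineering: avg=122600.94
  HR: avg=130670.99
  Research: avg=112227.72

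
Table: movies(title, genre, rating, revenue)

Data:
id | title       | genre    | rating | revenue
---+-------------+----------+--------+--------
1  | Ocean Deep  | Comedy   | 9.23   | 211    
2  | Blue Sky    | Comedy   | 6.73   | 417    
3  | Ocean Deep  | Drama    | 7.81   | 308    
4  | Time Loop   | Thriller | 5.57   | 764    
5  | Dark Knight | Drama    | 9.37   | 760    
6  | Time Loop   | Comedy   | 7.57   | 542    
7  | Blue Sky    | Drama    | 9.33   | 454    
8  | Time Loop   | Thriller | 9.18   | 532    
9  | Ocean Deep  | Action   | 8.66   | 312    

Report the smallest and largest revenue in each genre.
SELECT genre, MIN(revenue), MAX(revenue)
FROM movies
GROUP BY genre

Result:
  Action: min=312, max=312
  Comedy: min=211, max=542
  Drama: min=308, max=760
  Thriller: min=532, max=764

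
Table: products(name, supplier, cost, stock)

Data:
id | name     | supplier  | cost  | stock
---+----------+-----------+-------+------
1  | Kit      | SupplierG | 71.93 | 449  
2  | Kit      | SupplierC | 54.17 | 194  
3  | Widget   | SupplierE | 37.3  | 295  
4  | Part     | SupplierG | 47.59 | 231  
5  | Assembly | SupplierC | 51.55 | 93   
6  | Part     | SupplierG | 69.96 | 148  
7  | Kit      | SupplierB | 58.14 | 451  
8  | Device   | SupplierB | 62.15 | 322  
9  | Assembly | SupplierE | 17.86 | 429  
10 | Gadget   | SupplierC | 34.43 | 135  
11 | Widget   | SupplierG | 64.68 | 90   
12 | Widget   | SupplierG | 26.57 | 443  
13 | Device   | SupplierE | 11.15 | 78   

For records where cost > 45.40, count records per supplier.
SELECT supplier, COUNT(*)
FROM products
WHERE cost > 45.40
GROUP BY supplier

Note: WHERE filters rows before grouping.

Result:
  SupplierB: 2
  SupplierC: 2
  SupplierG: 4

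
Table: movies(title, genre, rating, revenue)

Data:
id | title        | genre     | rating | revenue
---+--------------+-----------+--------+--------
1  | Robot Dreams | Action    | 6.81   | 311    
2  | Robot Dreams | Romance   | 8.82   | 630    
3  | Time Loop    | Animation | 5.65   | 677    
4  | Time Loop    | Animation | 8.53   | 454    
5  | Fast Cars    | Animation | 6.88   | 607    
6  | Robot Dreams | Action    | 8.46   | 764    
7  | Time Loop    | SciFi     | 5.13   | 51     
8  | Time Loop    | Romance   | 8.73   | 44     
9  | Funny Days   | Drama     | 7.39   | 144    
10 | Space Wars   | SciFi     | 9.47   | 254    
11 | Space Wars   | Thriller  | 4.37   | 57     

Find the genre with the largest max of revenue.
SELECT genre, MAX(revenue) as val
FROM movies
GROUP BY genre
ORDER BY val DESC
LIMIT 1

Result: Action with max(revenue) = 764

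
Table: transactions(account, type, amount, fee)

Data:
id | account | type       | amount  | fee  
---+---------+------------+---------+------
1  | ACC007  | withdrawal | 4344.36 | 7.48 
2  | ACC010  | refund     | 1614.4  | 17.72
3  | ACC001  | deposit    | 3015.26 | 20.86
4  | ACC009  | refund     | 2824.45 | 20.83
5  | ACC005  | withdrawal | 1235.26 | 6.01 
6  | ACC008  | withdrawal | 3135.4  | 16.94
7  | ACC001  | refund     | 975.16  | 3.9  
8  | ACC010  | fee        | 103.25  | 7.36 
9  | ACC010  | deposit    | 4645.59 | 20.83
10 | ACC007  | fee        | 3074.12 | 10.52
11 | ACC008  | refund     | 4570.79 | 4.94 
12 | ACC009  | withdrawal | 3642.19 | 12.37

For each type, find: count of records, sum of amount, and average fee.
SELECT type,
       COUNT(*) as cnt,
       SUM(amount) as total_amount,
       AVG(fee) as avg_fee
FROM transactions
GROUP BY type

Result:
  deposit: 2 records, 7660.85 total amount, 20.85 avg fee
  fee: 2 records, 3177.37 total amount, 8.94 avg fee
  refund: 4 records, 9984.80 total amount, 11.85 avg fee
  withdrawal: 4 records, 12357.21 total amount, 10.70 avg fee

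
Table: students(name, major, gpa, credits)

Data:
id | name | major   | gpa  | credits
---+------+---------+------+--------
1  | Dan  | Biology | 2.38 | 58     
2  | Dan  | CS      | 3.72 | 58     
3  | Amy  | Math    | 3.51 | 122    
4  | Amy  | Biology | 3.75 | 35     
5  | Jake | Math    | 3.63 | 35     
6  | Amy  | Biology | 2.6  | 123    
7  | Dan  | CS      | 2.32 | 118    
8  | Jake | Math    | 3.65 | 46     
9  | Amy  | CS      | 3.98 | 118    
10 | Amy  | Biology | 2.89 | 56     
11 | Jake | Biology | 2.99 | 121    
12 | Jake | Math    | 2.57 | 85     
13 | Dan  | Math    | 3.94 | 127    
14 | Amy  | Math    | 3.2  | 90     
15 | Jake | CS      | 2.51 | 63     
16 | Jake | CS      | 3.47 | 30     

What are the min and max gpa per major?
SELECT major, MIN(gpa), MAX(gpa)
FROM students
GROUP BY major

Result:
  Biology: min=2.38, max=3.75
  CS: min=2.32, max=3.98
  Math: min=2.57, max=3.94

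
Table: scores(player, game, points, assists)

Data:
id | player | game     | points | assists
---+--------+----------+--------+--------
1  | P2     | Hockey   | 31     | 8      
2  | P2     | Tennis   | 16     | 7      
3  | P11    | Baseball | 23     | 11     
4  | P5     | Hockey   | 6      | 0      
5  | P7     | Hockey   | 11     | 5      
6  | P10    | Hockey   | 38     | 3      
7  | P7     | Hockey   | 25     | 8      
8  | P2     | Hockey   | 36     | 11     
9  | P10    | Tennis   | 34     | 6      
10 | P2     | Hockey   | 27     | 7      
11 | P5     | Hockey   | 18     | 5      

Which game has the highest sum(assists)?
SELECT game, SUM(assists) as val
FROM scores
GROUP BY game
ORDER BY val DESC
LIMIT 1

Result: Hockey with sum(assists) = 47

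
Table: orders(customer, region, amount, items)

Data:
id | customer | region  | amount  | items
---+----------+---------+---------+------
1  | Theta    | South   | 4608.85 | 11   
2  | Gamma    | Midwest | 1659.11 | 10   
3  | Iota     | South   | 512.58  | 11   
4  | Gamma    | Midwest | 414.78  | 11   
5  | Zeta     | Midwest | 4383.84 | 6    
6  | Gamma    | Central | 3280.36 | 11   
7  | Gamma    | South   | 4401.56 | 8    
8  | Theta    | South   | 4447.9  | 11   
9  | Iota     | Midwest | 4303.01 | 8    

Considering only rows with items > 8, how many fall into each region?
SELECT region, COUNT(*)
FROM orders
WHERE items > 8
GROUP BY region

Note: WHERE filters rows before grouping.

Result:
  Central: 1
  Midwest: 2
  South: 3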